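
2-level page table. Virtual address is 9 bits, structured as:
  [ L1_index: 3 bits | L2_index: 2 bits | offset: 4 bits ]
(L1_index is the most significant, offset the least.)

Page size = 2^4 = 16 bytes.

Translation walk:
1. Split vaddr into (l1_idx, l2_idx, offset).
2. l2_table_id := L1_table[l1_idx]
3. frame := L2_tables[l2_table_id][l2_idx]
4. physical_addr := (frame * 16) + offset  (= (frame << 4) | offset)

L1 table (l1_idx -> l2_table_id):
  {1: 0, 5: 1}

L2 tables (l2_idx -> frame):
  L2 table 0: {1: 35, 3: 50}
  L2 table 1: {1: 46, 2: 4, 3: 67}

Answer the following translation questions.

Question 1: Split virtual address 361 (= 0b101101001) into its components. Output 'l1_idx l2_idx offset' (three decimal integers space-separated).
vaddr = 361 = 0b101101001
  top 3 bits -> l1_idx = 5
  next 2 bits -> l2_idx = 2
  bottom 4 bits -> offset = 9

Answer: 5 2 9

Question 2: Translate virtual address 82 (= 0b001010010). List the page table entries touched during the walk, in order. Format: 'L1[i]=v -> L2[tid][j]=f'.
vaddr = 82 = 0b001010010
Split: l1_idx=1, l2_idx=1, offset=2

Answer: L1[1]=0 -> L2[0][1]=35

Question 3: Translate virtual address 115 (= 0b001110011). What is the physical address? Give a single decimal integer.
vaddr = 115 = 0b001110011
Split: l1_idx=1, l2_idx=3, offset=3
L1[1] = 0
L2[0][3] = 50
paddr = 50 * 16 + 3 = 803

Answer: 803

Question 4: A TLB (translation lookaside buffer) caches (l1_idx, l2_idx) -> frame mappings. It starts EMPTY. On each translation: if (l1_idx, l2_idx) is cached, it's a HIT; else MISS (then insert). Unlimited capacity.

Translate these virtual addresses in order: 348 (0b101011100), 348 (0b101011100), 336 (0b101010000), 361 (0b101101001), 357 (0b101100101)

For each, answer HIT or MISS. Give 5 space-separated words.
vaddr=348: (5,1) not in TLB -> MISS, insert
vaddr=348: (5,1) in TLB -> HIT
vaddr=336: (5,1) in TLB -> HIT
vaddr=361: (5,2) not in TLB -> MISS, insert
vaddr=357: (5,2) in TLB -> HIT

Answer: MISS HIT HIT MISS HIT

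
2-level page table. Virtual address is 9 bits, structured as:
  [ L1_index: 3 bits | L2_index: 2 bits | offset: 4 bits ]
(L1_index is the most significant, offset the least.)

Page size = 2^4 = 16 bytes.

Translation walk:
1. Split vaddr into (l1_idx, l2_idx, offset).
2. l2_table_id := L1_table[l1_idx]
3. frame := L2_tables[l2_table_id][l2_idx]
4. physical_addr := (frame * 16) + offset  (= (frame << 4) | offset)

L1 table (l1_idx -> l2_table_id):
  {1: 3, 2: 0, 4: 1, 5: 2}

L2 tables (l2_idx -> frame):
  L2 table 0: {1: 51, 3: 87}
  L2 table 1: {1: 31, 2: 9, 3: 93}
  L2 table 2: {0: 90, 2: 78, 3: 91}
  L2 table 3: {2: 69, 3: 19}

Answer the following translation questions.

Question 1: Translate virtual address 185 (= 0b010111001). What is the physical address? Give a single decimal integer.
Answer: 1401

Derivation:
vaddr = 185 = 0b010111001
Split: l1_idx=2, l2_idx=3, offset=9
L1[2] = 0
L2[0][3] = 87
paddr = 87 * 16 + 9 = 1401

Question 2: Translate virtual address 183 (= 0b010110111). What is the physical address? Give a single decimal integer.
vaddr = 183 = 0b010110111
Split: l1_idx=2, l2_idx=3, offset=7
L1[2] = 0
L2[0][3] = 87
paddr = 87 * 16 + 7 = 1399

Answer: 1399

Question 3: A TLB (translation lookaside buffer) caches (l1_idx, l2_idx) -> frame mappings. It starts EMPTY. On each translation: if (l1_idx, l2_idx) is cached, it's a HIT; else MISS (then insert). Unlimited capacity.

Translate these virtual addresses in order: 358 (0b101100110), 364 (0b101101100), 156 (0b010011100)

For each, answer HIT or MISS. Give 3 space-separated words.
vaddr=358: (5,2) not in TLB -> MISS, insert
vaddr=364: (5,2) in TLB -> HIT
vaddr=156: (2,1) not in TLB -> MISS, insert

Answer: MISS HIT MISS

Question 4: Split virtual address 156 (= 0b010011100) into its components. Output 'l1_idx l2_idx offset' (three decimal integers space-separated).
Answer: 2 1 12

Derivation:
vaddr = 156 = 0b010011100
  top 3 bits -> l1_idx = 2
  next 2 bits -> l2_idx = 1
  bottom 4 bits -> offset = 12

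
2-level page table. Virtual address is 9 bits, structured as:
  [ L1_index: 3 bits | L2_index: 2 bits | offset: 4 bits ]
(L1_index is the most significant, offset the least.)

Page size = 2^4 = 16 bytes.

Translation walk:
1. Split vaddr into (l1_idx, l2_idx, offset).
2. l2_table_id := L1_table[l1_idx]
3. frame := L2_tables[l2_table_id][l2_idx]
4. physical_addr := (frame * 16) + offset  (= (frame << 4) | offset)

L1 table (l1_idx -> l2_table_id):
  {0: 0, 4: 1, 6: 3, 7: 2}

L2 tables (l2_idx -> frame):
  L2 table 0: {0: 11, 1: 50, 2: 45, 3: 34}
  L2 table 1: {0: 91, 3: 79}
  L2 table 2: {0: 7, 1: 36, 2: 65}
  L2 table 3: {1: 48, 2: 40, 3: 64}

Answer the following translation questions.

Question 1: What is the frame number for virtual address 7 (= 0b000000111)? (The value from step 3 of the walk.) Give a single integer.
Answer: 11

Derivation:
vaddr = 7: l1_idx=0, l2_idx=0
L1[0] = 0; L2[0][0] = 11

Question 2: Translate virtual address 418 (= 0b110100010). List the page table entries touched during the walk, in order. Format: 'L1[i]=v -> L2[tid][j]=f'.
vaddr = 418 = 0b110100010
Split: l1_idx=6, l2_idx=2, offset=2

Answer: L1[6]=3 -> L2[3][2]=40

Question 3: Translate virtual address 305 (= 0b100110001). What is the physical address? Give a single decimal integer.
Answer: 1265

Derivation:
vaddr = 305 = 0b100110001
Split: l1_idx=4, l2_idx=3, offset=1
L1[4] = 1
L2[1][3] = 79
paddr = 79 * 16 + 1 = 1265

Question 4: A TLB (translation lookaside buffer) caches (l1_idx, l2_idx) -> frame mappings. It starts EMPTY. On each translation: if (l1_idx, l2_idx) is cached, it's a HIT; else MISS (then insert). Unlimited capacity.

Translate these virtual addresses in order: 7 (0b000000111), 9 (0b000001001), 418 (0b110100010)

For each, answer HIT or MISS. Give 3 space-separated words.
vaddr=7: (0,0) not in TLB -> MISS, insert
vaddr=9: (0,0) in TLB -> HIT
vaddr=418: (6,2) not in TLB -> MISS, insert

Answer: MISS HIT MISS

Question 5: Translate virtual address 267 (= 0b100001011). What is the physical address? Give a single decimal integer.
vaddr = 267 = 0b100001011
Split: l1_idx=4, l2_idx=0, offset=11
L1[4] = 1
L2[1][0] = 91
paddr = 91 * 16 + 11 = 1467

Answer: 1467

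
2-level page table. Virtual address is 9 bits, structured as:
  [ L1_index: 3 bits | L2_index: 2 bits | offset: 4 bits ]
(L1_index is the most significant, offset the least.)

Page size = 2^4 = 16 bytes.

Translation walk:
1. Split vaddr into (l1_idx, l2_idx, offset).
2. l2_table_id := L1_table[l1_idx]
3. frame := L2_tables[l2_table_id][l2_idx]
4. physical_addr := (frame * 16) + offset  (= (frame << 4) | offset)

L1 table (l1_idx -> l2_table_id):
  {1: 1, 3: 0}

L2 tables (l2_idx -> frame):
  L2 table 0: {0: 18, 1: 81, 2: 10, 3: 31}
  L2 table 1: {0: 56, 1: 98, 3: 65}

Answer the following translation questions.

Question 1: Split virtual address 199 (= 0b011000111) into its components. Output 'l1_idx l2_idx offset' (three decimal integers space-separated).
vaddr = 199 = 0b011000111
  top 3 bits -> l1_idx = 3
  next 2 bits -> l2_idx = 0
  bottom 4 bits -> offset = 7

Answer: 3 0 7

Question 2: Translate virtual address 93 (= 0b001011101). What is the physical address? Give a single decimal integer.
Answer: 1581

Derivation:
vaddr = 93 = 0b001011101
Split: l1_idx=1, l2_idx=1, offset=13
L1[1] = 1
L2[1][1] = 98
paddr = 98 * 16 + 13 = 1581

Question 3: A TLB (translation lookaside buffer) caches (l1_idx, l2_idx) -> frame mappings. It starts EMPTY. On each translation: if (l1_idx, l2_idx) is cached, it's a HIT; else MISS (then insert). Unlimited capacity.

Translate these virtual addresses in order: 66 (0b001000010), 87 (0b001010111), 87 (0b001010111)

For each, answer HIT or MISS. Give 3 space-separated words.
Answer: MISS MISS HIT

Derivation:
vaddr=66: (1,0) not in TLB -> MISS, insert
vaddr=87: (1,1) not in TLB -> MISS, insert
vaddr=87: (1,1) in TLB -> HIT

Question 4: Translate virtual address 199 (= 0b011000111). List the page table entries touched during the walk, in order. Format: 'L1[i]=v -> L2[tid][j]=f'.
Answer: L1[3]=0 -> L2[0][0]=18

Derivation:
vaddr = 199 = 0b011000111
Split: l1_idx=3, l2_idx=0, offset=7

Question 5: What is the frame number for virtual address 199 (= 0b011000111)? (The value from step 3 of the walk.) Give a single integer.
Answer: 18

Derivation:
vaddr = 199: l1_idx=3, l2_idx=0
L1[3] = 0; L2[0][0] = 18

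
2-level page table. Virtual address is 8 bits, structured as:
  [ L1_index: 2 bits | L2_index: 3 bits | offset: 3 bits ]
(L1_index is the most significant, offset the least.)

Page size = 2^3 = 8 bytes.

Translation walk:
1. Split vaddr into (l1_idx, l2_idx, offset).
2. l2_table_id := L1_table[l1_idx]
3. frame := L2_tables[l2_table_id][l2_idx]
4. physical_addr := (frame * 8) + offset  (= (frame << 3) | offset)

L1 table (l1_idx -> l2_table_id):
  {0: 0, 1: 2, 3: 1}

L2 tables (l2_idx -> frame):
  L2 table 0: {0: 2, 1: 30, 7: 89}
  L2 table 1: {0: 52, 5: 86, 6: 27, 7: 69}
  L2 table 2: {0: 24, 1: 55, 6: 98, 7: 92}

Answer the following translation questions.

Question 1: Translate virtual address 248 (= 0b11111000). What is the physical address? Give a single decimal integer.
Answer: 552

Derivation:
vaddr = 248 = 0b11111000
Split: l1_idx=3, l2_idx=7, offset=0
L1[3] = 1
L2[1][7] = 69
paddr = 69 * 8 + 0 = 552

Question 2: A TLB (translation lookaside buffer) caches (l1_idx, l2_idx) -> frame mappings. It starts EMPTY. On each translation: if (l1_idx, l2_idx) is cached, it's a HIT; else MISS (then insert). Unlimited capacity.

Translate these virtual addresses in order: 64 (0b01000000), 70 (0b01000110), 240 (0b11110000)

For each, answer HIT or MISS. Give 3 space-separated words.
vaddr=64: (1,0) not in TLB -> MISS, insert
vaddr=70: (1,0) in TLB -> HIT
vaddr=240: (3,6) not in TLB -> MISS, insert

Answer: MISS HIT MISS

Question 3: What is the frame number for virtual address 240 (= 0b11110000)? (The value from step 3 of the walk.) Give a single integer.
vaddr = 240: l1_idx=3, l2_idx=6
L1[3] = 1; L2[1][6] = 27

Answer: 27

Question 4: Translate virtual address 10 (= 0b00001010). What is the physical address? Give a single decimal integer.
Answer: 242

Derivation:
vaddr = 10 = 0b00001010
Split: l1_idx=0, l2_idx=1, offset=2
L1[0] = 0
L2[0][1] = 30
paddr = 30 * 8 + 2 = 242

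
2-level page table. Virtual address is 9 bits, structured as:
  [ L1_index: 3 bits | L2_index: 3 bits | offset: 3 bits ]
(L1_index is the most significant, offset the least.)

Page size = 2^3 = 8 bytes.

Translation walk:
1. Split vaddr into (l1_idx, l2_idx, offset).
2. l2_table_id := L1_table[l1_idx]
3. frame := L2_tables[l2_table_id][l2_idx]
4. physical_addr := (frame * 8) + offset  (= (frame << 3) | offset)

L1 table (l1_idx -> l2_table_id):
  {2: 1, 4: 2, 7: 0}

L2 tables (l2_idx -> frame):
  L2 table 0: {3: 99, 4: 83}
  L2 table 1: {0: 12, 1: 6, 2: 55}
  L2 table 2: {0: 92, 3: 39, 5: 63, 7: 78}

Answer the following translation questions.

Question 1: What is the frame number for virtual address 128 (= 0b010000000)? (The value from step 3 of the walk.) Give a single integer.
Answer: 12

Derivation:
vaddr = 128: l1_idx=2, l2_idx=0
L1[2] = 1; L2[1][0] = 12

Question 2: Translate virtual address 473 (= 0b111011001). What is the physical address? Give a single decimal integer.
Answer: 793

Derivation:
vaddr = 473 = 0b111011001
Split: l1_idx=7, l2_idx=3, offset=1
L1[7] = 0
L2[0][3] = 99
paddr = 99 * 8 + 1 = 793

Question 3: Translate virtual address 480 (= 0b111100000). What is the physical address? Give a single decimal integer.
Answer: 664

Derivation:
vaddr = 480 = 0b111100000
Split: l1_idx=7, l2_idx=4, offset=0
L1[7] = 0
L2[0][4] = 83
paddr = 83 * 8 + 0 = 664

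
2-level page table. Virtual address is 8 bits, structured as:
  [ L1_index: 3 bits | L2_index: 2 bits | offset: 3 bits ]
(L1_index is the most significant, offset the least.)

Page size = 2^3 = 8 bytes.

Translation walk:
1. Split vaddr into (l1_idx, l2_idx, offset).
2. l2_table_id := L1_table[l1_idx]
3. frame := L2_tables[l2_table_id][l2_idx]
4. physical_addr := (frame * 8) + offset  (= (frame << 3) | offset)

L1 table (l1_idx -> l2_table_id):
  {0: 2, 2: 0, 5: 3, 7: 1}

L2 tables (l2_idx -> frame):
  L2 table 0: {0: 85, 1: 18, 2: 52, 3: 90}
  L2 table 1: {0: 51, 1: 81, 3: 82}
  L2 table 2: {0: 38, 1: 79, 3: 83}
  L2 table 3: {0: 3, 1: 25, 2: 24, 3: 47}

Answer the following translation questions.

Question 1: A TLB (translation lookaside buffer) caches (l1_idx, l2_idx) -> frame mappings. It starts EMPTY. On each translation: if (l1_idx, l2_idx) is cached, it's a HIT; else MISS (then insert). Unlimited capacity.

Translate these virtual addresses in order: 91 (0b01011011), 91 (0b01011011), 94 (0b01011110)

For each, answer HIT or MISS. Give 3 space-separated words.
Answer: MISS HIT HIT

Derivation:
vaddr=91: (2,3) not in TLB -> MISS, insert
vaddr=91: (2,3) in TLB -> HIT
vaddr=94: (2,3) in TLB -> HIT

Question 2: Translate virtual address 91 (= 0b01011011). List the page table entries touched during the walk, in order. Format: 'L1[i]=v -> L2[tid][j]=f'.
Answer: L1[2]=0 -> L2[0][3]=90

Derivation:
vaddr = 91 = 0b01011011
Split: l1_idx=2, l2_idx=3, offset=3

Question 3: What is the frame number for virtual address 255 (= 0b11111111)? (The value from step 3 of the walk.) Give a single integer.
vaddr = 255: l1_idx=7, l2_idx=3
L1[7] = 1; L2[1][3] = 82

Answer: 82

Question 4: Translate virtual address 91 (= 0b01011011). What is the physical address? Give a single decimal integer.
vaddr = 91 = 0b01011011
Split: l1_idx=2, l2_idx=3, offset=3
L1[2] = 0
L2[0][3] = 90
paddr = 90 * 8 + 3 = 723

Answer: 723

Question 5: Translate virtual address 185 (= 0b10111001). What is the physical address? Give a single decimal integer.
vaddr = 185 = 0b10111001
Split: l1_idx=5, l2_idx=3, offset=1
L1[5] = 3
L2[3][3] = 47
paddr = 47 * 8 + 1 = 377

Answer: 377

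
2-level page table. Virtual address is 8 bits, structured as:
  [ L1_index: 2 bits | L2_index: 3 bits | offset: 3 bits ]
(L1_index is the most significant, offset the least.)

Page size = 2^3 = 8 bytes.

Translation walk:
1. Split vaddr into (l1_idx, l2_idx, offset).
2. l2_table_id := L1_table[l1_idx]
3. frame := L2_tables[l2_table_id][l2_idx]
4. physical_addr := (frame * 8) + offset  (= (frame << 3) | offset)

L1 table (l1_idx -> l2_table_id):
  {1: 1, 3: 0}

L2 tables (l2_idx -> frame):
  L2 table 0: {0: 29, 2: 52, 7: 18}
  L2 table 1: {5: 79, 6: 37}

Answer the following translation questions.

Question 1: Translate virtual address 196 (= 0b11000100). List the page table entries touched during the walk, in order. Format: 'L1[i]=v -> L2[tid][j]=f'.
vaddr = 196 = 0b11000100
Split: l1_idx=3, l2_idx=0, offset=4

Answer: L1[3]=0 -> L2[0][0]=29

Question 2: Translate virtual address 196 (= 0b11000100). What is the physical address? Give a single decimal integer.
Answer: 236

Derivation:
vaddr = 196 = 0b11000100
Split: l1_idx=3, l2_idx=0, offset=4
L1[3] = 0
L2[0][0] = 29
paddr = 29 * 8 + 4 = 236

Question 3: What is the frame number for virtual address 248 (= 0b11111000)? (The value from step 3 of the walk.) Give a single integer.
vaddr = 248: l1_idx=3, l2_idx=7
L1[3] = 0; L2[0][7] = 18

Answer: 18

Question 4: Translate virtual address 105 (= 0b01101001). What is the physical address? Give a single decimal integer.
Answer: 633

Derivation:
vaddr = 105 = 0b01101001
Split: l1_idx=1, l2_idx=5, offset=1
L1[1] = 1
L2[1][5] = 79
paddr = 79 * 8 + 1 = 633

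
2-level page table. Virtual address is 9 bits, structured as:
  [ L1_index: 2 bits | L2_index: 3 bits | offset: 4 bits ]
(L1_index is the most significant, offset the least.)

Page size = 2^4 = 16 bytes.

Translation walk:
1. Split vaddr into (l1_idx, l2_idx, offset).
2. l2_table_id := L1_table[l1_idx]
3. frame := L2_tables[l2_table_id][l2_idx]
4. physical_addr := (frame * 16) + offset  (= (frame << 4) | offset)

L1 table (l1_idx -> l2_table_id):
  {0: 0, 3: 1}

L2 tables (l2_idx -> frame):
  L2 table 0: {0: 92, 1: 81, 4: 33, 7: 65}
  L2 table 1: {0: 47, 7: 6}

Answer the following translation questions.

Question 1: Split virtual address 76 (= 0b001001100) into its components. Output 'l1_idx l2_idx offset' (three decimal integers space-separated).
vaddr = 76 = 0b001001100
  top 2 bits -> l1_idx = 0
  next 3 bits -> l2_idx = 4
  bottom 4 bits -> offset = 12

Answer: 0 4 12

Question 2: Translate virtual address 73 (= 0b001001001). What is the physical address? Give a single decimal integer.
Answer: 537

Derivation:
vaddr = 73 = 0b001001001
Split: l1_idx=0, l2_idx=4, offset=9
L1[0] = 0
L2[0][4] = 33
paddr = 33 * 16 + 9 = 537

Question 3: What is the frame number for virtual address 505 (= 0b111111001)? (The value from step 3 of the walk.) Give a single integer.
Answer: 6

Derivation:
vaddr = 505: l1_idx=3, l2_idx=7
L1[3] = 1; L2[1][7] = 6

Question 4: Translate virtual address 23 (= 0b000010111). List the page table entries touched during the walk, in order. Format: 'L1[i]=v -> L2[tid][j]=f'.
vaddr = 23 = 0b000010111
Split: l1_idx=0, l2_idx=1, offset=7

Answer: L1[0]=0 -> L2[0][1]=81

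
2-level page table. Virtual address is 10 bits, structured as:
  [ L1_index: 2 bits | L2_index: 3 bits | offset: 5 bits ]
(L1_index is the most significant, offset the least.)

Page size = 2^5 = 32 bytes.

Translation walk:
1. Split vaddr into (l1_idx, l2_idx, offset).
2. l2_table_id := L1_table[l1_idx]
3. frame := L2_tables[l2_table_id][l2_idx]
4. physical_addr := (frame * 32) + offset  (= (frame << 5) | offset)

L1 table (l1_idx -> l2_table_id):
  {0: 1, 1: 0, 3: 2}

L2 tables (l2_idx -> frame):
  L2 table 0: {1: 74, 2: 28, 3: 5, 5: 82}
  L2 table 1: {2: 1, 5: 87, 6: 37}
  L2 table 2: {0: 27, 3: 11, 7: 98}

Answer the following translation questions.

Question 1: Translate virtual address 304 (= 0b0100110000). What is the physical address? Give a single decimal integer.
vaddr = 304 = 0b0100110000
Split: l1_idx=1, l2_idx=1, offset=16
L1[1] = 0
L2[0][1] = 74
paddr = 74 * 32 + 16 = 2384

Answer: 2384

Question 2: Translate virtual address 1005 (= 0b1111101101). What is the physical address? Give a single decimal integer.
vaddr = 1005 = 0b1111101101
Split: l1_idx=3, l2_idx=7, offset=13
L1[3] = 2
L2[2][7] = 98
paddr = 98 * 32 + 13 = 3149

Answer: 3149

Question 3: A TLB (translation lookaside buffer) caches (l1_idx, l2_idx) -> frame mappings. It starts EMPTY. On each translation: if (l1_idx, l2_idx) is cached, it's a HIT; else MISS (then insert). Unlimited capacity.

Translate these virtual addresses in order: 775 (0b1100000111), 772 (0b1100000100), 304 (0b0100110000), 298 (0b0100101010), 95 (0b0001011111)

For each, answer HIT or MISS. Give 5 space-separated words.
Answer: MISS HIT MISS HIT MISS

Derivation:
vaddr=775: (3,0) not in TLB -> MISS, insert
vaddr=772: (3,0) in TLB -> HIT
vaddr=304: (1,1) not in TLB -> MISS, insert
vaddr=298: (1,1) in TLB -> HIT
vaddr=95: (0,2) not in TLB -> MISS, insert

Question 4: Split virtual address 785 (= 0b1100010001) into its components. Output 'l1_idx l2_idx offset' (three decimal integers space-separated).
vaddr = 785 = 0b1100010001
  top 2 bits -> l1_idx = 3
  next 3 bits -> l2_idx = 0
  bottom 5 bits -> offset = 17

Answer: 3 0 17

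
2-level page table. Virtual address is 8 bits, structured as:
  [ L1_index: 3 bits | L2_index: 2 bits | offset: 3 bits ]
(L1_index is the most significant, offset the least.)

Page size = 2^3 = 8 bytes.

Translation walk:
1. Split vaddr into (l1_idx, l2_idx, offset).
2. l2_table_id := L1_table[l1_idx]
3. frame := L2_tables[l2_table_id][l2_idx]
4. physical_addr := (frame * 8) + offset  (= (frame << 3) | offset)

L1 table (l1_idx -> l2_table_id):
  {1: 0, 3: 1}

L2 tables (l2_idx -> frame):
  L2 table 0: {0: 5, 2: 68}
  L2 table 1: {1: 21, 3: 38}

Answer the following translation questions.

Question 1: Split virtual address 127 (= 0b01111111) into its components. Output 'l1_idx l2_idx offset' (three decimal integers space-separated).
Answer: 3 3 7

Derivation:
vaddr = 127 = 0b01111111
  top 3 bits -> l1_idx = 3
  next 2 bits -> l2_idx = 3
  bottom 3 bits -> offset = 7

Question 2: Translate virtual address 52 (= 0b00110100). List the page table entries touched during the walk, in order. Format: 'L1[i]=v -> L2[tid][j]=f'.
vaddr = 52 = 0b00110100
Split: l1_idx=1, l2_idx=2, offset=4

Answer: L1[1]=0 -> L2[0][2]=68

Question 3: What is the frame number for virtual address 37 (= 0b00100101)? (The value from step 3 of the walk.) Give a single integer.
vaddr = 37: l1_idx=1, l2_idx=0
L1[1] = 0; L2[0][0] = 5

Answer: 5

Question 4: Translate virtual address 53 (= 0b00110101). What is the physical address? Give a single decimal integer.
vaddr = 53 = 0b00110101
Split: l1_idx=1, l2_idx=2, offset=5
L1[1] = 0
L2[0][2] = 68
paddr = 68 * 8 + 5 = 549

Answer: 549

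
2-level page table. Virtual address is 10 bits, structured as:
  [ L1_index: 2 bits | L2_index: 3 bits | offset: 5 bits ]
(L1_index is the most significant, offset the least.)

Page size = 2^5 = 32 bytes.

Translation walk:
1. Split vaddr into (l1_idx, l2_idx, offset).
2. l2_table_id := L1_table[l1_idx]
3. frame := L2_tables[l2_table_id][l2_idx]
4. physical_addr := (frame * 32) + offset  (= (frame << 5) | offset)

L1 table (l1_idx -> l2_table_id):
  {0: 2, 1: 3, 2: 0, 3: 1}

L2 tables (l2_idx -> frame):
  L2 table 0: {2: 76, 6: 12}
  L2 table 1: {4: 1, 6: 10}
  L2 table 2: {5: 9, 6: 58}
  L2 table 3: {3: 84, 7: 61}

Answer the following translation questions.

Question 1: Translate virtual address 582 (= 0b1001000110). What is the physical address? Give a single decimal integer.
vaddr = 582 = 0b1001000110
Split: l1_idx=2, l2_idx=2, offset=6
L1[2] = 0
L2[0][2] = 76
paddr = 76 * 32 + 6 = 2438

Answer: 2438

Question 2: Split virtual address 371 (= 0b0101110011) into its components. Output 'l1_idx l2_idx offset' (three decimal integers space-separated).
Answer: 1 3 19

Derivation:
vaddr = 371 = 0b0101110011
  top 2 bits -> l1_idx = 1
  next 3 bits -> l2_idx = 3
  bottom 5 bits -> offset = 19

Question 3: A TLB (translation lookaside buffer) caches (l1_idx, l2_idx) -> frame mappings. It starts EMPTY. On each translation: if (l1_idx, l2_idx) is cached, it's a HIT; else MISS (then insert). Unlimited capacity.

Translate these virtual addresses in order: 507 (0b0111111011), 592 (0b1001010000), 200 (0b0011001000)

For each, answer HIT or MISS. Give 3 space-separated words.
vaddr=507: (1,7) not in TLB -> MISS, insert
vaddr=592: (2,2) not in TLB -> MISS, insert
vaddr=200: (0,6) not in TLB -> MISS, insert

Answer: MISS MISS MISS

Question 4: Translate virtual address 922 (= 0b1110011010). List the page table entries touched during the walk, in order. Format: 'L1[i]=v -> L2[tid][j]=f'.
Answer: L1[3]=1 -> L2[1][4]=1

Derivation:
vaddr = 922 = 0b1110011010
Split: l1_idx=3, l2_idx=4, offset=26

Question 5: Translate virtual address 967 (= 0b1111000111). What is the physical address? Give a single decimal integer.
vaddr = 967 = 0b1111000111
Split: l1_idx=3, l2_idx=6, offset=7
L1[3] = 1
L2[1][6] = 10
paddr = 10 * 32 + 7 = 327

Answer: 327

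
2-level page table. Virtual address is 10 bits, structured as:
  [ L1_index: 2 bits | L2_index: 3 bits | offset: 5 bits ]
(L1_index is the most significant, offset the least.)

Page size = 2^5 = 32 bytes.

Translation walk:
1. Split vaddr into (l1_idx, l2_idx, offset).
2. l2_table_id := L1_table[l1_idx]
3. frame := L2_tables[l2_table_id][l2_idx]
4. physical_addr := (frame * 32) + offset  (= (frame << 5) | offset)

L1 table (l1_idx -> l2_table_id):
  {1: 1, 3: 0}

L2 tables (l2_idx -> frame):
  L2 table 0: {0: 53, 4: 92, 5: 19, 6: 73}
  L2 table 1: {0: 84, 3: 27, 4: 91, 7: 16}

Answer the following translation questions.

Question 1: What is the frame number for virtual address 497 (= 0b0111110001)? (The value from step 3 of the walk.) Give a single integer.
vaddr = 497: l1_idx=1, l2_idx=7
L1[1] = 1; L2[1][7] = 16

Answer: 16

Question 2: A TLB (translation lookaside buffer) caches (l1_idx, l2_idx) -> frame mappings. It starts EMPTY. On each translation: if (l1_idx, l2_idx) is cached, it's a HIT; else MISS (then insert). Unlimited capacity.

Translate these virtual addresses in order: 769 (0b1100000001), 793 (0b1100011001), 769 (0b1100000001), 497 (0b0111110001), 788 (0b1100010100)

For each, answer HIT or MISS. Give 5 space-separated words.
Answer: MISS HIT HIT MISS HIT

Derivation:
vaddr=769: (3,0) not in TLB -> MISS, insert
vaddr=793: (3,0) in TLB -> HIT
vaddr=769: (3,0) in TLB -> HIT
vaddr=497: (1,7) not in TLB -> MISS, insert
vaddr=788: (3,0) in TLB -> HIT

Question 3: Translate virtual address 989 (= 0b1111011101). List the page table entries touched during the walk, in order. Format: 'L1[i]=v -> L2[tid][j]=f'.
Answer: L1[3]=0 -> L2[0][6]=73

Derivation:
vaddr = 989 = 0b1111011101
Split: l1_idx=3, l2_idx=6, offset=29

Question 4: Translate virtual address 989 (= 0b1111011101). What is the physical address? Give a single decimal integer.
Answer: 2365

Derivation:
vaddr = 989 = 0b1111011101
Split: l1_idx=3, l2_idx=6, offset=29
L1[3] = 0
L2[0][6] = 73
paddr = 73 * 32 + 29 = 2365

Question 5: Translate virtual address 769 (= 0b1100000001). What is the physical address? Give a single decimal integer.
vaddr = 769 = 0b1100000001
Split: l1_idx=3, l2_idx=0, offset=1
L1[3] = 0
L2[0][0] = 53
paddr = 53 * 32 + 1 = 1697

Answer: 1697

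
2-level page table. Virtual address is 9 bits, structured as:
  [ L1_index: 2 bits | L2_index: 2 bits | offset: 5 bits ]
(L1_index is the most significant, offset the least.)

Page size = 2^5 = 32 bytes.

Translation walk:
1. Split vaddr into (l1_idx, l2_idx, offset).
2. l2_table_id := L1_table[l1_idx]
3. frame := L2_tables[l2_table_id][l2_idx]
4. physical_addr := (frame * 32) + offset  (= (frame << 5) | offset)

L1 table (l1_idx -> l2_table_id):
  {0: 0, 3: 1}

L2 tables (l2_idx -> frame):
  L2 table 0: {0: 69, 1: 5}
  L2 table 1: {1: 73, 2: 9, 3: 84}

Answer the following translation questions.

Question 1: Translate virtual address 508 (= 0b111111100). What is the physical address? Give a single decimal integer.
vaddr = 508 = 0b111111100
Split: l1_idx=3, l2_idx=3, offset=28
L1[3] = 1
L2[1][3] = 84
paddr = 84 * 32 + 28 = 2716

Answer: 2716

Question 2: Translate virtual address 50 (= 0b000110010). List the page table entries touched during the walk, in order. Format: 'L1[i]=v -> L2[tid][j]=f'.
vaddr = 50 = 0b000110010
Split: l1_idx=0, l2_idx=1, offset=18

Answer: L1[0]=0 -> L2[0][1]=5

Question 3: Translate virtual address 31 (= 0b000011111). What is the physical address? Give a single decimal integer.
Answer: 2239

Derivation:
vaddr = 31 = 0b000011111
Split: l1_idx=0, l2_idx=0, offset=31
L1[0] = 0
L2[0][0] = 69
paddr = 69 * 32 + 31 = 2239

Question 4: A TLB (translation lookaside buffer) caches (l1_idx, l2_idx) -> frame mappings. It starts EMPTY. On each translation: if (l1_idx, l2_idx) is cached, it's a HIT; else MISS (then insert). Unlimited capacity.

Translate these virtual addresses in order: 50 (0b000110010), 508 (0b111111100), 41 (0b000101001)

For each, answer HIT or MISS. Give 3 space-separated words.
vaddr=50: (0,1) not in TLB -> MISS, insert
vaddr=508: (3,3) not in TLB -> MISS, insert
vaddr=41: (0,1) in TLB -> HIT

Answer: MISS MISS HIT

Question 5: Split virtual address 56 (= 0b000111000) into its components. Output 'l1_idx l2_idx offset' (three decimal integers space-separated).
Answer: 0 1 24

Derivation:
vaddr = 56 = 0b000111000
  top 2 bits -> l1_idx = 0
  next 2 bits -> l2_idx = 1
  bottom 5 bits -> offset = 24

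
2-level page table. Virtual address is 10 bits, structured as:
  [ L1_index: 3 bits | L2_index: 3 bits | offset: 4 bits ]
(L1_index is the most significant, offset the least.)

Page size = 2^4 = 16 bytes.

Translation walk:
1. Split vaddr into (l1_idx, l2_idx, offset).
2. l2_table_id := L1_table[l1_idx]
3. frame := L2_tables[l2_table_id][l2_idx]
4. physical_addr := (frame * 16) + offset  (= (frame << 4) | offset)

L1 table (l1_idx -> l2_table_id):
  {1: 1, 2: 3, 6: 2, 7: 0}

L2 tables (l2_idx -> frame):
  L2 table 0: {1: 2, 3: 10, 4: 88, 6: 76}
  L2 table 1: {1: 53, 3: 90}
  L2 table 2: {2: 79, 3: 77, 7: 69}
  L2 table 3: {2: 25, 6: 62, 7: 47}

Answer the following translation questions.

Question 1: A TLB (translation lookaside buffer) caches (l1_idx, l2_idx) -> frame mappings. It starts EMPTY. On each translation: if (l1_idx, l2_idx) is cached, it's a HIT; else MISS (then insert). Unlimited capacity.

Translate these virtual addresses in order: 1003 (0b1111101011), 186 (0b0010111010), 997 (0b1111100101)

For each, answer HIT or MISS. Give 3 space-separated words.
Answer: MISS MISS HIT

Derivation:
vaddr=1003: (7,6) not in TLB -> MISS, insert
vaddr=186: (1,3) not in TLB -> MISS, insert
vaddr=997: (7,6) in TLB -> HIT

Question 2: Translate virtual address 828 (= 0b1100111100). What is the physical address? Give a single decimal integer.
Answer: 1244

Derivation:
vaddr = 828 = 0b1100111100
Split: l1_idx=6, l2_idx=3, offset=12
L1[6] = 2
L2[2][3] = 77
paddr = 77 * 16 + 12 = 1244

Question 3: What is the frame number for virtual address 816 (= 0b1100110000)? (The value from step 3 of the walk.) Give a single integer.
Answer: 77

Derivation:
vaddr = 816: l1_idx=6, l2_idx=3
L1[6] = 2; L2[2][3] = 77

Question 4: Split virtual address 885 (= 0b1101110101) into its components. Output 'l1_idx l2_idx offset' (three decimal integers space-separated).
Answer: 6 7 5

Derivation:
vaddr = 885 = 0b1101110101
  top 3 bits -> l1_idx = 6
  next 3 bits -> l2_idx = 7
  bottom 4 bits -> offset = 5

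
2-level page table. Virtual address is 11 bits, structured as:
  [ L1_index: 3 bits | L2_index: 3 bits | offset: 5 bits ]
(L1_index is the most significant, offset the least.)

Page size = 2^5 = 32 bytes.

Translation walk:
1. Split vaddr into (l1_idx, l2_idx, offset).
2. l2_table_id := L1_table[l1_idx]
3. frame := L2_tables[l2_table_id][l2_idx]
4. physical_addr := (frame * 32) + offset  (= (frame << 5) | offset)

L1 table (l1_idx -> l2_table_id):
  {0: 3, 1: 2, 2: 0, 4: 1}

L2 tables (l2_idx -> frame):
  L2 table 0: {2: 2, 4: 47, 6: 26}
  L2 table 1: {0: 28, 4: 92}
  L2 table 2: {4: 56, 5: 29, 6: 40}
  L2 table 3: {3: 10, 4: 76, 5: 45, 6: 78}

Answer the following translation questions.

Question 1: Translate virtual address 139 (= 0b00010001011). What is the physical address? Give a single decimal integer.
Answer: 2443

Derivation:
vaddr = 139 = 0b00010001011
Split: l1_idx=0, l2_idx=4, offset=11
L1[0] = 3
L2[3][4] = 76
paddr = 76 * 32 + 11 = 2443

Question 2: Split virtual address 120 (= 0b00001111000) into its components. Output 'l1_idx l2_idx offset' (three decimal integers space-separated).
Answer: 0 3 24

Derivation:
vaddr = 120 = 0b00001111000
  top 3 bits -> l1_idx = 0
  next 3 bits -> l2_idx = 3
  bottom 5 bits -> offset = 24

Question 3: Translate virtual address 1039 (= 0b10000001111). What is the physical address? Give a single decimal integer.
Answer: 911

Derivation:
vaddr = 1039 = 0b10000001111
Split: l1_idx=4, l2_idx=0, offset=15
L1[4] = 1
L2[1][0] = 28
paddr = 28 * 32 + 15 = 911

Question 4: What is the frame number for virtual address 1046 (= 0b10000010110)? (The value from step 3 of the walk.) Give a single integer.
vaddr = 1046: l1_idx=4, l2_idx=0
L1[4] = 1; L2[1][0] = 28

Answer: 28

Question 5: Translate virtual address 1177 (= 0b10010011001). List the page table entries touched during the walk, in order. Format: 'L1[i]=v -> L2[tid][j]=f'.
Answer: L1[4]=1 -> L2[1][4]=92

Derivation:
vaddr = 1177 = 0b10010011001
Split: l1_idx=4, l2_idx=4, offset=25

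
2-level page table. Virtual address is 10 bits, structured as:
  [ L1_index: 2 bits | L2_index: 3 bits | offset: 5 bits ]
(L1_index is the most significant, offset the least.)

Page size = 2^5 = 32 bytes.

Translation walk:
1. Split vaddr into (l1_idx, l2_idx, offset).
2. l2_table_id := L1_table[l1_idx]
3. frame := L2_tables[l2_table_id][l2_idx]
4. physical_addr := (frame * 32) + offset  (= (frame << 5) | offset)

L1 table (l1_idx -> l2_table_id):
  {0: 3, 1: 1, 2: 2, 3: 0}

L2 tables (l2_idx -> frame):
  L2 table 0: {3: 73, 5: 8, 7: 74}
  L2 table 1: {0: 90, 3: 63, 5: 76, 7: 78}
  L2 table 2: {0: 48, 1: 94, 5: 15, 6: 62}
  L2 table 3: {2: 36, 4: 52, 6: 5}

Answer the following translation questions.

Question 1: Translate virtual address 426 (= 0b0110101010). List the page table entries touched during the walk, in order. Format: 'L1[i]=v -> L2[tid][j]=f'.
Answer: L1[1]=1 -> L2[1][5]=76

Derivation:
vaddr = 426 = 0b0110101010
Split: l1_idx=1, l2_idx=5, offset=10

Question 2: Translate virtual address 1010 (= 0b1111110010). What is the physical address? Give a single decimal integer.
vaddr = 1010 = 0b1111110010
Split: l1_idx=3, l2_idx=7, offset=18
L1[3] = 0
L2[0][7] = 74
paddr = 74 * 32 + 18 = 2386

Answer: 2386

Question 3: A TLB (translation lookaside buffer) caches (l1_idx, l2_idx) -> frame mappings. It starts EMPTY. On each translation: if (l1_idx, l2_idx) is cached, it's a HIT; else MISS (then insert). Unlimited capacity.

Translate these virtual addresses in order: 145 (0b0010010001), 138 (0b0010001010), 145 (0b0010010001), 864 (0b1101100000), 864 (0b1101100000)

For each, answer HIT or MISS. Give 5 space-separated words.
vaddr=145: (0,4) not in TLB -> MISS, insert
vaddr=138: (0,4) in TLB -> HIT
vaddr=145: (0,4) in TLB -> HIT
vaddr=864: (3,3) not in TLB -> MISS, insert
vaddr=864: (3,3) in TLB -> HIT

Answer: MISS HIT HIT MISS HIT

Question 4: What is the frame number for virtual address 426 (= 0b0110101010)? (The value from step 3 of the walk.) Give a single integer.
Answer: 76

Derivation:
vaddr = 426: l1_idx=1, l2_idx=5
L1[1] = 1; L2[1][5] = 76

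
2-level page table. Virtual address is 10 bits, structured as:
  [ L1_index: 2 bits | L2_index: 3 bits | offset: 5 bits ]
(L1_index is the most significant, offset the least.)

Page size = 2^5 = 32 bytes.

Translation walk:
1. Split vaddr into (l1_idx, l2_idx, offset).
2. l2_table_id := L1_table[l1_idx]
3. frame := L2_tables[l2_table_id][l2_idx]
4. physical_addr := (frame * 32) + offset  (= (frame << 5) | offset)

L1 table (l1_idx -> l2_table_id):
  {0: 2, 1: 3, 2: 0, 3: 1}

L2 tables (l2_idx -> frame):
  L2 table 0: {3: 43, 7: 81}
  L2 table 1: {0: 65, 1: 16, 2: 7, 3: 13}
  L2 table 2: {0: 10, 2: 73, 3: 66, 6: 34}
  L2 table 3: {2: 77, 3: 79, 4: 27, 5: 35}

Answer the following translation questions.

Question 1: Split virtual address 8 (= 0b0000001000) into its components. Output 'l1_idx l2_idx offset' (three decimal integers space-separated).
vaddr = 8 = 0b0000001000
  top 2 bits -> l1_idx = 0
  next 3 bits -> l2_idx = 0
  bottom 5 bits -> offset = 8

Answer: 0 0 8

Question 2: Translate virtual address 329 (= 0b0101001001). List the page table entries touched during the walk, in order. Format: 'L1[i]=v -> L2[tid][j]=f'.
Answer: L1[1]=3 -> L2[3][2]=77

Derivation:
vaddr = 329 = 0b0101001001
Split: l1_idx=1, l2_idx=2, offset=9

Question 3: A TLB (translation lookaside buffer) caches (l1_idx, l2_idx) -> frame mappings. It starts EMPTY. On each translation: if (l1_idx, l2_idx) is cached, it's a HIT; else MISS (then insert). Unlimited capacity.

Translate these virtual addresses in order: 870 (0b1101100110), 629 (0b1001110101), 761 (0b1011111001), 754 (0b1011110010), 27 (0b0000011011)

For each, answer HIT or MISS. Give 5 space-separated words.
Answer: MISS MISS MISS HIT MISS

Derivation:
vaddr=870: (3,3) not in TLB -> MISS, insert
vaddr=629: (2,3) not in TLB -> MISS, insert
vaddr=761: (2,7) not in TLB -> MISS, insert
vaddr=754: (2,7) in TLB -> HIT
vaddr=27: (0,0) not in TLB -> MISS, insert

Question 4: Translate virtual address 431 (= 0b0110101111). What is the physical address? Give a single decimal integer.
Answer: 1135

Derivation:
vaddr = 431 = 0b0110101111
Split: l1_idx=1, l2_idx=5, offset=15
L1[1] = 3
L2[3][5] = 35
paddr = 35 * 32 + 15 = 1135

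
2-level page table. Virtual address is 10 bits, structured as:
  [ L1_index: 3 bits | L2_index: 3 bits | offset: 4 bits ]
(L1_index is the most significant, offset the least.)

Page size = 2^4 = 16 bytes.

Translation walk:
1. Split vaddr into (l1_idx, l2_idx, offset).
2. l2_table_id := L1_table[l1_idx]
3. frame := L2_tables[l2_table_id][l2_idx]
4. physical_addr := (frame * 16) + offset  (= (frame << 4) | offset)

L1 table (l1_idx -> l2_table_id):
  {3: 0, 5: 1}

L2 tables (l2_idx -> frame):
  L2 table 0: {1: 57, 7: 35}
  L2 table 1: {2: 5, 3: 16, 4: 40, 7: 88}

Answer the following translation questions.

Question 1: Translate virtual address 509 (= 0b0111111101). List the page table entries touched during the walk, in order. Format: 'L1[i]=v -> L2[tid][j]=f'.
vaddr = 509 = 0b0111111101
Split: l1_idx=3, l2_idx=7, offset=13

Answer: L1[3]=0 -> L2[0][7]=35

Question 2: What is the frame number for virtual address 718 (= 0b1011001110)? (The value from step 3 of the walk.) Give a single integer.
vaddr = 718: l1_idx=5, l2_idx=4
L1[5] = 1; L2[1][4] = 40

Answer: 40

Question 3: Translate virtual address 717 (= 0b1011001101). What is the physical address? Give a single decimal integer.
vaddr = 717 = 0b1011001101
Split: l1_idx=5, l2_idx=4, offset=13
L1[5] = 1
L2[1][4] = 40
paddr = 40 * 16 + 13 = 653

Answer: 653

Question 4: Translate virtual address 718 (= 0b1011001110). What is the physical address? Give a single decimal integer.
Answer: 654

Derivation:
vaddr = 718 = 0b1011001110
Split: l1_idx=5, l2_idx=4, offset=14
L1[5] = 1
L2[1][4] = 40
paddr = 40 * 16 + 14 = 654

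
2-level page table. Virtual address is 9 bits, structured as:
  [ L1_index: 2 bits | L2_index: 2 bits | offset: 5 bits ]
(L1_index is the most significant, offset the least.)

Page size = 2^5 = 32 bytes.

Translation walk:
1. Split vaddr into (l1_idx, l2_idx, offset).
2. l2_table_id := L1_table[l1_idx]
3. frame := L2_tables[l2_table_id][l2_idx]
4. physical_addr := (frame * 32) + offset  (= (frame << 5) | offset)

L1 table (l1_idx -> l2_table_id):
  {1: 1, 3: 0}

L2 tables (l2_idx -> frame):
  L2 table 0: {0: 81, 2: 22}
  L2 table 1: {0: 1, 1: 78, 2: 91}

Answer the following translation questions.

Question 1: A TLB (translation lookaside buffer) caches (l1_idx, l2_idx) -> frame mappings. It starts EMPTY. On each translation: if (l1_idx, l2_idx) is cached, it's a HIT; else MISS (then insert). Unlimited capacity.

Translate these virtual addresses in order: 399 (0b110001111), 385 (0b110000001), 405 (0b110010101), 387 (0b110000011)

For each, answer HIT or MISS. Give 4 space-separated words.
Answer: MISS HIT HIT HIT

Derivation:
vaddr=399: (3,0) not in TLB -> MISS, insert
vaddr=385: (3,0) in TLB -> HIT
vaddr=405: (3,0) in TLB -> HIT
vaddr=387: (3,0) in TLB -> HIT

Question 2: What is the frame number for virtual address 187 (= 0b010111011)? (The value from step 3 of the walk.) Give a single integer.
vaddr = 187: l1_idx=1, l2_idx=1
L1[1] = 1; L2[1][1] = 78

Answer: 78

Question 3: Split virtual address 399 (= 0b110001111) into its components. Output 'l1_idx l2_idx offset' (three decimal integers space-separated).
vaddr = 399 = 0b110001111
  top 2 bits -> l1_idx = 3
  next 2 bits -> l2_idx = 0
  bottom 5 bits -> offset = 15

Answer: 3 0 15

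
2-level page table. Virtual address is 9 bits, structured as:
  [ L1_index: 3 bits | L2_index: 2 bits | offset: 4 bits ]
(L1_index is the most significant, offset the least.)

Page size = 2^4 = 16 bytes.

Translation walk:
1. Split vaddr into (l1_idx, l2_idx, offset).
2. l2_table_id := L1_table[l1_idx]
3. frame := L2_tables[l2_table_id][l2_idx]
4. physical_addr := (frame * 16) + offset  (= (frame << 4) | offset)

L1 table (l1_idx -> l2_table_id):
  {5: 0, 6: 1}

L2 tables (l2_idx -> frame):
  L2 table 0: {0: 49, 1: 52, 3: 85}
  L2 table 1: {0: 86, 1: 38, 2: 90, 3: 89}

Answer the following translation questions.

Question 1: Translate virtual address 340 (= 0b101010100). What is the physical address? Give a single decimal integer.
Answer: 836

Derivation:
vaddr = 340 = 0b101010100
Split: l1_idx=5, l2_idx=1, offset=4
L1[5] = 0
L2[0][1] = 52
paddr = 52 * 16 + 4 = 836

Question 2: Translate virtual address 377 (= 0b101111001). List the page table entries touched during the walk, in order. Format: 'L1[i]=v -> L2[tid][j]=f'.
vaddr = 377 = 0b101111001
Split: l1_idx=5, l2_idx=3, offset=9

Answer: L1[5]=0 -> L2[0][3]=85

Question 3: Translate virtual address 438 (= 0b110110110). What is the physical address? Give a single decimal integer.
Answer: 1430

Derivation:
vaddr = 438 = 0b110110110
Split: l1_idx=6, l2_idx=3, offset=6
L1[6] = 1
L2[1][3] = 89
paddr = 89 * 16 + 6 = 1430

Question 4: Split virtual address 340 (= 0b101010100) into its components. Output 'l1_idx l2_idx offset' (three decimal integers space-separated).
vaddr = 340 = 0b101010100
  top 3 bits -> l1_idx = 5
  next 2 bits -> l2_idx = 1
  bottom 4 bits -> offset = 4

Answer: 5 1 4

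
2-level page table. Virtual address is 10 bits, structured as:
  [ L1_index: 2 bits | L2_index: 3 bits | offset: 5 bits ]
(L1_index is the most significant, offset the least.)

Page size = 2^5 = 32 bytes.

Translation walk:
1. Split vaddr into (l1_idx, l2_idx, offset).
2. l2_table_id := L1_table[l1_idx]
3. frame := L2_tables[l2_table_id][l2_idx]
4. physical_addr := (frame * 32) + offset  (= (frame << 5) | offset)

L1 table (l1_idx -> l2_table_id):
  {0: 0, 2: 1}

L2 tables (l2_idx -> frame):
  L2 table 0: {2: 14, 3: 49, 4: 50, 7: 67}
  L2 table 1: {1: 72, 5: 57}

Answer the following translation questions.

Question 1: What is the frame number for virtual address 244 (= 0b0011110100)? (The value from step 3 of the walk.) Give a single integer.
Answer: 67

Derivation:
vaddr = 244: l1_idx=0, l2_idx=7
L1[0] = 0; L2[0][7] = 67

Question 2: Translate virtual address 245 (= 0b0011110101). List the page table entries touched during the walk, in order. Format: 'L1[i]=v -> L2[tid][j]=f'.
vaddr = 245 = 0b0011110101
Split: l1_idx=0, l2_idx=7, offset=21

Answer: L1[0]=0 -> L2[0][7]=67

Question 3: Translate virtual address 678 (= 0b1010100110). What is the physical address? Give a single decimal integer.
vaddr = 678 = 0b1010100110
Split: l1_idx=2, l2_idx=5, offset=6
L1[2] = 1
L2[1][5] = 57
paddr = 57 * 32 + 6 = 1830

Answer: 1830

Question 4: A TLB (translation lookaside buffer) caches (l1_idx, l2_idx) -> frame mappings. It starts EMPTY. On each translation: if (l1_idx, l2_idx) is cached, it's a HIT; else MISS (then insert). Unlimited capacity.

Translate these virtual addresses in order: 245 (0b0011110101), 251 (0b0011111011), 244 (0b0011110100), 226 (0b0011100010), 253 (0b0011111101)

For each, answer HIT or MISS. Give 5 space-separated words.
vaddr=245: (0,7) not in TLB -> MISS, insert
vaddr=251: (0,7) in TLB -> HIT
vaddr=244: (0,7) in TLB -> HIT
vaddr=226: (0,7) in TLB -> HIT
vaddr=253: (0,7) in TLB -> HIT

Answer: MISS HIT HIT HIT HIT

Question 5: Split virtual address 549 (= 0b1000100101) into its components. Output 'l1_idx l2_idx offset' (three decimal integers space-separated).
Answer: 2 1 5

Derivation:
vaddr = 549 = 0b1000100101
  top 2 bits -> l1_idx = 2
  next 3 bits -> l2_idx = 1
  bottom 5 bits -> offset = 5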